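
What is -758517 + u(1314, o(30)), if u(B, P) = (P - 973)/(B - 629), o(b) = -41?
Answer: -519585159/685 ≈ -7.5852e+5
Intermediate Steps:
u(B, P) = (-973 + P)/(-629 + B)
-758517 + u(1314, o(30)) = -758517 + (-973 - 41)/(-629 + 1314) = -758517 - 1014/685 = -519585159/685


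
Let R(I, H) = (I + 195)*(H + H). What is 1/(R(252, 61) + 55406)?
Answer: 1/109940 ≈ 9.0959e-6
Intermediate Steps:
R(I, H) = 2*H*(195 + I) (R(I, H) = (195 + I)*(2*H) = 2*H*(195 + I))
1/(R(252, 61) + 55406) = 1/(2*61*(195 + 252) + 55406) = 1/(2*61*447 + 55406) = 1/(54534 + 55406) = 1/109940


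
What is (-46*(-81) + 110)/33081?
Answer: 3836/33081 ≈ 0.11596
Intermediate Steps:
(-46*(-81) + 110)/33081 = (3726 + 110)*(1/33081) = 3836*(1/33081) = 3836/33081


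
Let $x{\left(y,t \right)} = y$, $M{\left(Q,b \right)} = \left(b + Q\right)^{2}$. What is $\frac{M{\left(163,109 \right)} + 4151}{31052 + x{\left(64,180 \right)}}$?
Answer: $\frac{26045}{10372} \approx 2.5111$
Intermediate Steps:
$M{\left(Q,b \right)} = \left(Q + b\right)^{2}$
$\frac{M{\left(163,109 \right)} + 4151}{31052 + x{\left(64,180 \right)}} = \frac{\left(163 + 109\right)^{2} + 4151}{31052 + 64} = \frac{272^{2} + 4151}{31116} = \left(73984 + 4151\right) \frac{1}{31116} = 78135 \cdot \frac{1}{31116} = \frac{26045}{10372}$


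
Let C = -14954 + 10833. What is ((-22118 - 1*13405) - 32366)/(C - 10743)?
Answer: 67889/14864 ≈ 4.5673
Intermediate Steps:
C = -4121
((-22118 - 1*13405) - 32366)/(C - 10743) = ((-22118 - 1*13405) - 32366)/(-4121 - 10743) = ((-22118 - 13405) - 32366)/(-14864) = (-35523 - 32366)*(-1/14864) = -67889*(-1/14864) = 67889/14864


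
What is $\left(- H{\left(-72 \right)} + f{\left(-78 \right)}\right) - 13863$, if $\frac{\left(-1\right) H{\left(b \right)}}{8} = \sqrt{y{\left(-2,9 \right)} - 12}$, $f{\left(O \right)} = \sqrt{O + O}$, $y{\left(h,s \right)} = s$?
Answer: $-13863 + 2 i \sqrt{39} + 8 i \sqrt{3} \approx -13863.0 + 26.346 i$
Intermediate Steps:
$f{\left(O \right)} = \sqrt{2} \sqrt{O}$ ($f{\left(O \right)} = \sqrt{2 O} = \sqrt{2} \sqrt{O}$)
$H{\left(b \right)} = - 8 i \sqrt{3}$ ($H{\left(b \right)} = - 8 \sqrt{9 - 12} = - 8 \sqrt{-3} = - 8 i \sqrt{3}$)
$\left(- H{\left(-72 \right)} + f{\left(-78 \right)}\right) - 13863 = \left(- \left(-8\right) i \sqrt{3} + \sqrt{2} \sqrt{-78}\right) - 13863 = \left(8 i \sqrt{3} + \sqrt{2} i \sqrt{78}\right) - 13863 = \left(8 i \sqrt{3} + 2 i \sqrt{39}\right) - 13863 = \left(2 i \sqrt{39} + 8 i \sqrt{3}\right) - 13863 = -13863 + 2 i \sqrt{39} + 8 i \sqrt{3}$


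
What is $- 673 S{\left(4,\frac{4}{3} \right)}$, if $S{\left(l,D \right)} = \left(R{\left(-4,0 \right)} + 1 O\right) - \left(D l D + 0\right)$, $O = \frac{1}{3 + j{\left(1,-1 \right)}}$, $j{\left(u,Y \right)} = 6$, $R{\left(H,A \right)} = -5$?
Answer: $8076$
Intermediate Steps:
$O = \frac{1}{9}$ ($O = \frac{1}{3 + 6} = \frac{1}{9} \approx 0.11111$)
$S{\left(l,D \right)} = - \frac{44}{9} - l D^{2}$ ($S{\left(l,D \right)} = \left(-5 + 1 \cdot \frac{1}{9}\right) - \left(D l D + 0\right) = \left(-5 + \frac{1}{9}\right) - \left(l D^{2} + 0\right) = - \frac{44}{9} - l D^{2}$)
$- 673 S{\left(4,\frac{4}{3} \right)} = - 673 \left(- \frac{44}{9} - 4 \left(\frac{4}{3}\right)^{2}\right) = - 673 \left(- \frac{44}{9} - 4 \cdot \frac{16}{9}\right) = - 673 \left(- \frac{44}{9} - \frac{64}{9}\right) = \left(-673\right) \left(-12\right) = 8076$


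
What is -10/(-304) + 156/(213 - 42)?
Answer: 431/456 ≈ 0.94518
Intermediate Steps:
-10/(-304) + 156/(213 - 42) = -10*(-1/304) + 156/171 = 5/152 + 156*(1/171) = 5/152 + 52/57 = 431/456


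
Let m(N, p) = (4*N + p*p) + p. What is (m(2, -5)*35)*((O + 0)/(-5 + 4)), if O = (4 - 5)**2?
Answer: -980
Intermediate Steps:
m(N, p) = p + p**2 + 4*N (m(N, p) = (4*N + p**2) + p = (p**2 + 4*N) + p = p + p**2 + 4*N)
O = 1 (O = (-1)**2 = 1)
(m(2, -5)*35)*((O + 0)/(-5 + 4)) = ((-5 + (-5)**2 + 4*2)*35)*((1 + 0)/(-5 + 4)) = ((-5 + 25 + 8)*35)*(1/(-1)) = (28*35)*(1*(-1)) = 980*(-1) = -980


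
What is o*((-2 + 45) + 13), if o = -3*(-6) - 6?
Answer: 672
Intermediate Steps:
o = 12 (o = 18 - 6 = 12)
o*((-2 + 45) + 13) = 12*((-2 + 45) + 13) = 12*(43 + 13) = 12*56 = 672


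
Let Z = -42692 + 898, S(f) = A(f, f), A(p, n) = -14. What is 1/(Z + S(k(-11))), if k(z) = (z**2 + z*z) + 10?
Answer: -1/41808 ≈ -2.3919e-5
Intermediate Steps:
k(z) = 10 + 2*z**2 (k(z) = (z**2 + z**2) + 10 = 2*z**2 + 10 = 10 + 2*z**2)
S(f) = -14
Z = -41794
1/(Z + S(k(-11))) = 1/(-41794 - 14) = 1/(-41808) = -1/41808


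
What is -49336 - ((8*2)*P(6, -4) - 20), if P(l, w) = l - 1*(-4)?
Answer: -49476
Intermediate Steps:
P(l, w) = 4 + l (P(l, w) = l + 4 = 4 + l)
-49336 - ((8*2)*P(6, -4) - 20) = -49336 - ((8*2)*(4 + 6) - 20) = -49336 - (16*10 - 20) = -49336 - (160 - 20) = -49336 - 1*140 = -49336 - 140 = -49476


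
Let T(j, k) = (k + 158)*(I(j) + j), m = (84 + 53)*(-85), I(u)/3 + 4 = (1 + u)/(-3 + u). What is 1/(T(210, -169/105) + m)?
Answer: 7245/143440508 ≈ 5.0509e-5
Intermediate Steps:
I(u) = -12 + 3*(1 + u)/(-3 + u) (I(u) = -12 + 3*((1 + u)/(-3 + u)) = -12 + 3*(1 + u)/(-3 + u))
m = -11645 (m = 137*(-85) = -11645)
T(j, k) = (158 + k)*(j + 3*(13 - 3*j)/(-3 + j)) (T(j, k) = (k + 158)*(3*(13 - 3*j)/(-3 + j) + j) = (158 + k)*(j + 3*(13 - 3*j)/(-3 + j)))
1/(T(210, -169/105) + m) = 1/((6162 - 1422*210 - 3*(-169/105)*(-13 + 3*210) + 210*(-3 + 210)*(158 - 169/105))/(-3 + 210) - 11645) = 1/((6162 - 298620 - 3*(-169*1/105)*(-13 + 630) + 210*207*(158 - 169*1/105))/207 - 11645) = 1/((6162 - 298620 - 3*(-169/105)*617 + 210*207*(158 - 169/105))/207 - 11645) = 1/((6162 - 298620 + 104273/35 + 210*207*(16421/105))/207 - 11645) = 1/((6162 - 298620 + 104273/35 + 6798294)/207 - 11645) = 1/((1/207)*(227808533/35) - 11645) = 1/(227808533/7245 - 11645) = 1/(143440508/7245) = 7245/143440508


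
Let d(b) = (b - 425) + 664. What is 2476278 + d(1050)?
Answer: 2477567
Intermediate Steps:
d(b) = 239 + b (d(b) = (-425 + b) + 664 = 239 + b)
2476278 + d(1050) = 2476278 + (239 + 1050) = 2476278 + 1289 = 2477567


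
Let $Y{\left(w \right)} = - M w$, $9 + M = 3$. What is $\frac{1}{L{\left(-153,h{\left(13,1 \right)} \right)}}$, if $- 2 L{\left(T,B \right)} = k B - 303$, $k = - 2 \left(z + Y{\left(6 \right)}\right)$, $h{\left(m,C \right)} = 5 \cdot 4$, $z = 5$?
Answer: $\frac{2}{1943} \approx 0.0010293$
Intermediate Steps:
$M = -6$ ($M = -9 + 3 = -6$)
$h{\left(m,C \right)} = 20$
$Y{\left(w \right)} = 6 w$ ($Y{\left(w \right)} = \left(-1\right) \left(-6\right) w = 6 w$)
$k = -82$ ($k = - 2 \left(5 + 6 \cdot 6\right) = - 2 \left(5 + 36\right) = \left(-2\right) 41 = -82$)
$L{\left(T,B \right)} = \frac{303}{2} + 41 B$ ($L{\left(T,B \right)} = - \frac{- 82 B - 303}{2} = - \frac{-303 - 82 B}{2} = \frac{303}{2} + 41 B$)
$\frac{1}{L{\left(-153,h{\left(13,1 \right)} \right)}} = \frac{1}{\frac{303}{2} + 41 \cdot 20} = \frac{1}{\frac{303}{2} + 820} = \frac{1}{\frac{1943}{2}} = \frac{2}{1943}$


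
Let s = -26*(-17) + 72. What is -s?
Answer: -514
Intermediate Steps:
s = 514 (s = 442 + 72 = 514)
-s = -1*514 = -514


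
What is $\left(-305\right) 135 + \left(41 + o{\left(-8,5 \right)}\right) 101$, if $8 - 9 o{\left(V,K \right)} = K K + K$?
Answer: $- \frac{335528}{9} \approx -37281.0$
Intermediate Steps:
$o{\left(V,K \right)} = \frac{8}{9} - \frac{K}{9} - \frac{K^{2}}{9}$ ($o{\left(V,K \right)} = \frac{8}{9} - \frac{K K + K}{9} = \frac{8}{9} - \frac{K^{2} + K}{9} = \frac{8}{9} - \frac{K + K^{2}}{9} = \frac{8}{9} - \left(\frac{K}{9} + \frac{K^{2}}{9}\right) = \frac{8}{9} - \frac{K}{9} - \frac{K^{2}}{9}$)
$\left(-305\right) 135 + \left(41 + o{\left(-8,5 \right)}\right) 101 = \left(-305\right) 135 + \left(41 - \left(- \frac{1}{3} + \frac{25}{9}\right)\right) 101 = -41175 + \left(41 - \frac{22}{9}\right) 101 = -41175 + \frac{347}{9} \cdot 101 = -41175 + \frac{35047}{9} = - \frac{335528}{9}$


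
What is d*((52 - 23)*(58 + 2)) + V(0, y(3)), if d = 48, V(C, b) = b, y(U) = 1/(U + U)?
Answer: 501121/6 ≈ 83520.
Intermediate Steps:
y(U) = 1/(2*U)
d*((52 - 23)*(58 + 2)) + V(0, y(3)) = 48*((52 - 23)*(58 + 2)) + (½)/3 = 48*(29*60) + (½)*(⅓) = 48*1740 + ⅙ = 83520 + ⅙ = 501121/6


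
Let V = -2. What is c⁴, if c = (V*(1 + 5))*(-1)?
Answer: 20736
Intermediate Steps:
c = 12 (c = -2*(1 + 5)*(-1) = -2*6*(-1) = -12*(-1) = 12)
c⁴ = 12⁴ = 20736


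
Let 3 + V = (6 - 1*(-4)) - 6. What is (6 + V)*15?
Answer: 105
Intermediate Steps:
V = 1 (V = -3 + ((6 - 1*(-4)) - 6) = -3 + ((6 + 4) - 6) = -3 + (10 - 6) = -3 + 4 = 1)
(6 + V)*15 = (6 + 1)*15 = 7*15 = 105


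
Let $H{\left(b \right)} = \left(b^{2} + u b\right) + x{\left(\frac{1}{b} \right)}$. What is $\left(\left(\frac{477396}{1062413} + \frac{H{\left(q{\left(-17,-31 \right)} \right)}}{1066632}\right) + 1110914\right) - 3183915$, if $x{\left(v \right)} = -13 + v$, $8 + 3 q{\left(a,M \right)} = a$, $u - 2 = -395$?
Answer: $- \frac{132138669195606282019}{63742708294650} \approx -2.073 \cdot 10^{6}$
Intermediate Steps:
$u = -393$ ($u = 2 - 395 = -393$)
$q{\left(a,M \right)} = - \frac{8}{3} + \frac{a}{3}$
$H{\left(b \right)} = -13 + \frac{1}{b} + b^{2} - 393 b$ ($H{\left(b \right)} = \left(b^{2} - 393 b\right) - \left(13 - \frac{1}{b}\right) = -13 + \frac{1}{b} + b^{2} - 393 b$)
$\left(\left(\frac{477396}{1062413} + \frac{H{\left(q{\left(-17,-31 \right)} \right)}}{1066632}\right) + 1110914\right) - 3183915 = \left(\left(\frac{477396}{1062413} + \frac{-13 + \frac{1}{- \frac{8}{3} + \frac{1}{3} \left(-17\right)} + \left(- \frac{8}{3} + \frac{1}{3} \left(-17\right)\right)^{2} - 393 \left(- \frac{8}{3} + \frac{1}{3} \left(-17\right)\right)}{1066632}\right) + 1110914\right) - 3183915 = \left(\left(477396 \cdot \frac{1}{1062413} + \left(-13 + \frac{1}{- \frac{8}{3} - \frac{17}{3}} + \left(- \frac{8}{3} - \frac{17}{3}\right)^{2} - 393 \left(- \frac{8}{3} - \frac{17}{3}\right)\right) \frac{1}{1066632}\right) + 1110914\right) - 3183915 = \left(\left(\frac{477396}{1062413} + \left(-13 + \frac{1}{- \frac{25}{3}} + \left(- \frac{25}{3}\right)^{2} - -3275\right) \frac{1}{1066632}\right) + 1110914\right) - 3183915 = \left(\left(\frac{477396}{1062413} + \left(-13 - \frac{3}{25} + \frac{625}{9} + 3275\right) \frac{1}{1066632}\right) + 1110914\right) - 3183915 = \left(\left(\frac{477396}{1062413} + \frac{749548}{225} \cdot \frac{1}{1066632}\right) + 1110914\right) - 3183915 = \left(\left(\frac{477396}{1062413} + \frac{187387}{59998050}\right) + 1110914\right) - 3183915 = \left(\frac{28841911462631}{63742708294650} + 1110914\right) - 3183915 = \frac{70812695884354272731}{63742708294650} - 3183915 = - \frac{132138669195606282019}{63742708294650}$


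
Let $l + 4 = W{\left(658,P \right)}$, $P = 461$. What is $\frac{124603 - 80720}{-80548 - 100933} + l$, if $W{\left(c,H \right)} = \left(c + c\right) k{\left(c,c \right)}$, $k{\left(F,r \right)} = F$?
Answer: $\frac{157148709561}{181481} \approx 8.6592 \cdot 10^{5}$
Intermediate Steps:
$W{\left(c,H \right)} = 2 c^{2}$ ($W{\left(c,H \right)} = \left(c + c\right) c = 2 c c = 2 c^{2}$)
$l = 865924$ ($l = -4 + 2 \cdot 658^{2} = -4 + 2 \cdot 432964 = -4 + 865928 = 865924$)
$\frac{124603 - 80720}{-80548 - 100933} + l = \frac{124603 - 80720}{-80548 - 100933} + 865924 = \frac{43883}{-181481} + 865924 = 43883 \left(- \frac{1}{181481}\right) + 865924 = - \frac{43883}{181481} + 865924 = \frac{157148709561}{181481}$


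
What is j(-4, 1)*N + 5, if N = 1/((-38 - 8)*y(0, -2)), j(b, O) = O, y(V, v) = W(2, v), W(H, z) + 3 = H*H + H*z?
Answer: 691/138 ≈ 5.0072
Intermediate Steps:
W(H, z) = -3 + H**2 + H*z (W(H, z) = -3 + (H*H + H*z) = -3 + (H**2 + H*z) = -3 + H**2 + H*z)
y(V, v) = 1 + 2*v (y(V, v) = -3 + 2**2 + 2*v = -3 + 4 + 2*v = 1 + 2*v)
N = 1/138 (N = 1/((-38 - 8)*(1 + 2*(-2))) = 1/((-46)*(1 - 4)) = -1/46/(-3) = -1/46*(-1/3) = 1/138 ≈ 0.0072464)
j(-4, 1)*N + 5 = 1*(1/138) + 5 = 1/138 + 5 = 691/138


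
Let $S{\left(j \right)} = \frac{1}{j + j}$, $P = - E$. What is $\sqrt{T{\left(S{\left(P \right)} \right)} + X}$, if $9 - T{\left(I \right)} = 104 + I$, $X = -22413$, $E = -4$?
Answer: $\frac{i \sqrt{360130}}{4} \approx 150.03 i$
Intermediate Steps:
$P = 4$ ($P = \left(-1\right) \left(-4\right) = 4$)
$S{\left(j \right)} = \frac{1}{2 j}$
$T{\left(I \right)} = -95 - I$ ($T{\left(I \right)} = 9 - \left(104 + I\right) = -95 - I$)
$\sqrt{T{\left(S{\left(P \right)} \right)} + X} = \sqrt{\left(-95 - \frac{1}{2 \cdot 4}\right) - 22413} = \sqrt{\left(-95 - \frac{1}{2} \cdot \frac{1}{4}\right) - 22413} = \sqrt{\left(-95 - \frac{1}{8}\right) - 22413} = \sqrt{- \frac{761}{8} - 22413} = \sqrt{- \frac{180065}{8}} = \frac{i \sqrt{360130}}{4}$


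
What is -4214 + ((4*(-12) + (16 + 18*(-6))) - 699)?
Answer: -5053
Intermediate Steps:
-4214 + ((4*(-12) + (16 + 18*(-6))) - 699) = -4214 + ((-48 + (16 - 108)) - 699) = -4214 + ((-48 - 92) - 699) = -4214 + (-140 - 699) = -4214 - 839 = -5053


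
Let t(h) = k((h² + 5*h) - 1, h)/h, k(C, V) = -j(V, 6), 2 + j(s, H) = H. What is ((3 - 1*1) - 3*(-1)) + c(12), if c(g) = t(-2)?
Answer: 7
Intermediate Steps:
j(s, H) = -2 + H
k(C, V) = -4 (k(C, V) = -(-2 + 6) = -1*4 = -4)
t(h) = -4/h
c(g) = 2 (c(g) = -4/(-2) = -4*(-½) = 2)
((3 - 1*1) - 3*(-1)) + c(12) = ((3 - 1*1) - 3*(-1)) + 2 = ((3 - 1) + 3) + 2 = (2 + 3) + 2 = 5 + 2 = 7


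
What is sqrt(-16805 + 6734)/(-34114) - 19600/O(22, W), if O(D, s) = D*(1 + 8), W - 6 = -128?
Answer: -9800/99 - 3*I*sqrt(1119)/34114 ≈ -98.99 - 0.0029417*I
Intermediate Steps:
W = -122 (W = 6 - 128 = -122)
O(D, s) = 9*D (O(D, s) = D*9 = 9*D)
sqrt(-16805 + 6734)/(-34114) - 19600/O(22, W) = sqrt(-16805 + 6734)/(-34114) - 19600/(9*22) = sqrt(-10071)*(-1/34114) - 19600/198 = (3*I*sqrt(1119))*(-1/34114) - 19600*1/198 = -3*I*sqrt(1119)/34114 - 9800/99 = -9800/99 - 3*I*sqrt(1119)/34114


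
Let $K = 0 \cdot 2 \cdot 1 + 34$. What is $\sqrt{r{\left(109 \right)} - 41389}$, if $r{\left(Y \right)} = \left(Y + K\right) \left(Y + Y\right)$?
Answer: $3 i \sqrt{1135} \approx 101.07 i$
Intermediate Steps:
$K = 34$ ($K = 0 \cdot 1 + 34 = 0 + 34 = 34$)
$r{\left(Y \right)} = 2 Y \left(34 + Y\right)$ ($r{\left(Y \right)} = \left(Y + 34\right) \left(Y + Y\right) = \left(34 + Y\right) 2 Y = 2 Y \left(34 + Y\right)$)
$\sqrt{r{\left(109 \right)} - 41389} = \sqrt{2 \cdot 109 \left(34 + 109\right) - 41389} = \sqrt{2 \cdot 109 \cdot 143 - 41389} = \sqrt{31174 - 41389} = \sqrt{-10215} = 3 i \sqrt{1135}$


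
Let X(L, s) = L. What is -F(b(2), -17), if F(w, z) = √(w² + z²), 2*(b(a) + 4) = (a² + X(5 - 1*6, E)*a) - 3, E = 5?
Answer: -√1237/2 ≈ -17.586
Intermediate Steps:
b(a) = -11/2 + a²/2 - a/2 (b(a) = -4 + ((a² + (5 - 1*6)*a) - 3)/2 = -4 + ((a² + (5 - 6)*a) - 3)/2 = -4 + ((a² - a) - 3)/2 = -4 + (-3 + a² - a)/2 = -4 + (-3/2 + a²/2 - a/2) = -11/2 + a²/2 - a/2)
-F(b(2), -17) = -√((-11/2 + (½)*2² - ½*2)² + (-17)²) = -√((-11/2 + (½)*4 - 1)² + 289) = -√((-11/2 + 2 - 1)² + 289) = -√((-9/2)² + 289) = -√(81/4 + 289) = -√(1237/4) = -√1237/2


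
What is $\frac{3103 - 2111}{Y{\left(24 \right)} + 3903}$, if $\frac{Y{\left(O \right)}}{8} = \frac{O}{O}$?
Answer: $\frac{992}{3911} \approx 0.25364$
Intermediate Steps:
$Y{\left(O \right)} = 8$ ($Y{\left(O \right)} = 8 \frac{O}{O} = 8 \cdot 1 = 8$)
$\frac{3103 - 2111}{Y{\left(24 \right)} + 3903} = \frac{3103 - 2111}{8 + 3903} = \frac{992}{3911}$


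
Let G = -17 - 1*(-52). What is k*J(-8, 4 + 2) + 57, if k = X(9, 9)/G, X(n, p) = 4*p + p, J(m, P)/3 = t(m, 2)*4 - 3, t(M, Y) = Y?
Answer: 534/7 ≈ 76.286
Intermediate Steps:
J(m, P) = 15 (J(m, P) = 3*(2*4 - 3) = 3*(8 - 3) = 3*5 = 15)
G = 35 (G = -17 + 52 = 35)
X(n, p) = 5*p
k = 9/7 (k = (5*9)/35 = 45*(1/35) = 9/7 ≈ 1.2857)
k*J(-8, 4 + 2) + 57 = (9/7)*15 + 57 = 135/7 + 57 = 534/7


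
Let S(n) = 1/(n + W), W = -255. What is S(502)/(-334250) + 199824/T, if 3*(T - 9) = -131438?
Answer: -1010046093539/221413455250 ≈ -4.5618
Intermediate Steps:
T = -131411/3 (T = 9 + (⅓)*(-131438) = 9 - 131438/3 = -131411/3 ≈ -43804.)
S(n) = 1/(-255 + n) (S(n) = 1/(n - 255) = 1/(-255 + n))
S(502)/(-334250) + 199824/T = 1/((-255 + 502)*(-334250)) + 199824/(-131411/3) = -1/334250/247 + 199824*(-3/131411) = (1/247)*(-1/334250) - 599472/131411 = -1/82559750 - 599472/131411 = -1010046093539/221413455250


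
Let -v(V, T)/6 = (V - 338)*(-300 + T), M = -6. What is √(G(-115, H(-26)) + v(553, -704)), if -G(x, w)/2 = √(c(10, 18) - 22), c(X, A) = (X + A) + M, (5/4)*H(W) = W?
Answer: 2*√323790 ≈ 1138.1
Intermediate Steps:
v(V, T) = -6*(-338 + V)*(-300 + T) (v(V, T) = -6*(V - 338)*(-300 + T) = -6*(-338 + V)*(-300 + T))
H(W) = 4*W/5
c(X, A) = -6 + A + X (c(X, A) = (X + A) - 6 = (A + X) - 6 = -6 + A + X)
G(x, w) = 0 (G(x, w) = -2*√((-6 + 18 + 10) - 22) = -2*√(22 - 22) = -2*√0 = -2*0 = 0)
√(G(-115, H(-26)) + v(553, -704)) = √(0 + (-608400 + 1800*553 + 2028*(-704) - 6*(-704)*553)) = √(0 + (-608400 + 995400 - 1427712 + 2335872)) = √(0 + 1295160) = √1295160 = 2*√323790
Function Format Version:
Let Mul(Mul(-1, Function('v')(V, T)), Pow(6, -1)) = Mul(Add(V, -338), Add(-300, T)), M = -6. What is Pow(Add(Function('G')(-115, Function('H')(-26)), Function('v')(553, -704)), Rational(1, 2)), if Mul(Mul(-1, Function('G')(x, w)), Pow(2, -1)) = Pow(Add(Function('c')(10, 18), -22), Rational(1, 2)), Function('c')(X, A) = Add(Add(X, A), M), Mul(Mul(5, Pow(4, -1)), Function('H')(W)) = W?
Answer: Mul(2, Pow(323790, Rational(1, 2))) ≈ 1138.1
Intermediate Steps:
Function('v')(V, T) = Mul(-6, Add(-338, V), Add(-300, T)) (Function('v')(V, T) = Mul(-6, Mul(Add(V, -338), Add(-300, T))) = Mul(-6, Mul(Add(-338, V), Add(-300, T))) = Mul(-6, Add(-338, V), Add(-300, T)))
Function('H')(W) = Mul(Rational(4, 5), W)
Function('c')(X, A) = Add(-6, A, X) (Function('c')(X, A) = Add(Add(X, A), -6) = Add(Add(A, X), -6) = Add(-6, A, X))
Function('G')(x, w) = 0 (Function('G')(x, w) = Mul(-2, Pow(Add(Add(-6, 18, 10), -22), Rational(1, 2))) = Mul(-2, Pow(Add(22, -22), Rational(1, 2))) = Mul(-2, Pow(0, Rational(1, 2))) = Mul(-2, 0) = 0)
Pow(Add(Function('G')(-115, Function('H')(-26)), Function('v')(553, -704)), Rational(1, 2)) = Pow(Add(0, Add(-608400, Mul(1800, 553), Mul(2028, -704), Mul(-6, -704, 553))), Rational(1, 2)) = Pow(Add(0, Add(-608400, 995400, -1427712, 2335872)), Rational(1, 2)) = Pow(Add(0, 1295160), Rational(1, 2)) = Pow(1295160, Rational(1, 2)) = Mul(2, Pow(323790, Rational(1, 2)))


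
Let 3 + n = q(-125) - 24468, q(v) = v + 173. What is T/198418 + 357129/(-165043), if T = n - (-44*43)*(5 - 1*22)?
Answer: -80200110163/32747501974 ≈ -2.4490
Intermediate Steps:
q(v) = 173 + v
n = -24423 (n = -3 + ((173 - 125) - 24468) = -3 + (48 - 24468) = -3 - 24420 = -24423)
T = -56587 (T = -24423 - (-44*43)*(5 - 1*22) = -24423 - (-1892)*(5 - 22) = -24423 - (-1892)*(-17) = -24423 - 1*32164 = -24423 - 32164 = -56587)
T/198418 + 357129/(-165043) = -56587/198418 + 357129/(-165043) = -56587*1/198418 + 357129*(-1/165043) = -56587/198418 - 357129/165043 = -80200110163/32747501974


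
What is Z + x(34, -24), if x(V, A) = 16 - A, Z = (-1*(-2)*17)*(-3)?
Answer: -62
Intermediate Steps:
Z = -102 (Z = (2*17)*(-3) = 34*(-3) = -102)
Z + x(34, -24) = -102 + (16 - 1*(-24)) = -102 + (16 + 24) = -102 + 40 = -62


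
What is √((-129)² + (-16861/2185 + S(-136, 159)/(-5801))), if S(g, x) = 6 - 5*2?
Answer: 4*√167019290055141115/12675185 ≈ 128.97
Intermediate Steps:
S(g, x) = -4 (S(g, x) = 6 - 10 = -4)
√((-129)² + (-16861/2185 + S(-136, 159)/(-5801))) = √((-129)² + (-16861/2185 - 4/(-5801))) = √(16641 + (-16861*1/2185 - 4*(-1/5801))) = √(16641 + (-16861/2185 + 4/5801)) = √(16641 - 97801921/12675185) = √(210829951664/12675185) = 4*√167019290055141115/12675185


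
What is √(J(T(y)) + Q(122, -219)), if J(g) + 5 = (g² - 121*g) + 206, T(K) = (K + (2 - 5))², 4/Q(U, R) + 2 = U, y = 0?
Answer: I*√726270/30 ≈ 28.407*I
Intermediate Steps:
Q(U, R) = 4/(-2 + U)
T(K) = (-3 + K)² (T(K) = (K - 3)² = (-3 + K)²)
J(g) = 201 + g² - 121*g (J(g) = -5 + ((g² - 121*g) + 206) = -5 + (206 + g² - 121*g) = 201 + g² - 121*g)
√(J(T(y)) + Q(122, -219)) = √((201 + ((-3 + 0)²)² - 121*(-3 + 0)²) + 4/(-2 + 122)) = √((201 + ((-3)²)² - 121*(-3)²) + 4/120) = √((201 + 9² - 121*9) + 4*(1/120)) = √((201 + 81 - 1089) + 1/30) = √(-807 + 1/30) = √(-24209/30) = I*√726270/30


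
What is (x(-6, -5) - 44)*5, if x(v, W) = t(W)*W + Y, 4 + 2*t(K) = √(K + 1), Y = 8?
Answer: -130 - 25*I ≈ -130.0 - 25.0*I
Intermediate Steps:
t(K) = -2 + √(1 + K)/2 (t(K) = -2 + √(K + 1)/2 = -2 + √(1 + K)/2)
x(v, W) = 8 + W*(-2 + √(1 + W)/2) (x(v, W) = (-2 + √(1 + W)/2)*W + 8 = W*(-2 + √(1 + W)/2) + 8 = 8 + W*(-2 + √(1 + W)/2))
(x(-6, -5) - 44)*5 = ((8 + (½)*(-5)*(-4 + √(1 - 5))) - 44)*5 = ((8 + (½)*(-5)*(-4 + √(-4))) - 44)*5 = ((8 + (½)*(-5)*(-4 + 2*I)) - 44)*5 = ((8 + (10 - 5*I)) - 44)*5 = ((18 - 5*I) - 44)*5 = (-26 - 5*I)*5 = -130 - 25*I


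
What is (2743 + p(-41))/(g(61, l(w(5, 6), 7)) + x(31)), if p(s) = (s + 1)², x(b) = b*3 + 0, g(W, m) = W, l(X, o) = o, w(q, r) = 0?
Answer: 4343/154 ≈ 28.201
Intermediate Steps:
x(b) = 3*b (x(b) = 3*b + 0 = 3*b)
p(s) = (1 + s)²
(2743 + p(-41))/(g(61, l(w(5, 6), 7)) + x(31)) = (2743 + (1 - 41)²)/(61 + 3*31) = (2743 + (-40)²)/(61 + 93) = (2743 + 1600)/154 = 4343*(1/154) = 4343/154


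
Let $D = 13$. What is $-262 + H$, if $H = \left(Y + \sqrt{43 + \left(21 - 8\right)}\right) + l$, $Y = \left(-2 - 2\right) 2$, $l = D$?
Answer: $-257 + 2 \sqrt{14} \approx -249.52$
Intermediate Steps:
$l = 13$
$Y = -8$ ($Y = \left(-4\right) 2 = -8$)
$H = 5 + 2 \sqrt{14}$ ($H = \left(-8 + \sqrt{43 + \left(21 - 8\right)}\right) + 13 = \left(-8 + \sqrt{43 + 13}\right) + 13 = \left(-8 + \sqrt{56}\right) + 13 = \left(-8 + 2 \sqrt{14}\right) + 13 = 5 + 2 \sqrt{14} \approx 12.483$)
$-262 + H = -262 + \left(5 + 2 \sqrt{14}\right) = -257 + 2 \sqrt{14}$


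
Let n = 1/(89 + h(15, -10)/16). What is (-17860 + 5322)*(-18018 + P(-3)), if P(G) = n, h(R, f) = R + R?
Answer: 164236239964/727 ≈ 2.2591e+8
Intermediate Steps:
h(R, f) = 2*R
n = 8/727 (n = 1/(89 + (2*15)/16) = 1/(89 + 30*(1/16)) = 1/(89 + 15/8) = 1/(727/8) = 8/727 ≈ 0.011004)
P(G) = 8/727
(-17860 + 5322)*(-18018 + P(-3)) = (-17860 + 5322)*(-18018 + 8/727) = -12538*(-13099078/727) = 164236239964/727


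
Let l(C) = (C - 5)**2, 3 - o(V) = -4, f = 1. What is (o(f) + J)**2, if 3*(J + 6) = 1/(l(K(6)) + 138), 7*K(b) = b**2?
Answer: 413634244/411643521 ≈ 1.0048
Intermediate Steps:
K(b) = b**2/7
o(V) = 7 (o(V) = 3 - 1*(-4) = 3 + 4 = 7)
l(C) = (-5 + C)**2
J = -121685/20289 (J = -6 + 1/(3*((-5 + (1/7)*6**2)**2 + 138)) = -6 + 1/(3*((-5 + (1/7)*36)**2 + 138)) = -6 + 1/(3*((-5 + 36/7)**2 + 138)) = -6 + 1/(3*((1/7)**2 + 138)) = -6 + 1/(3*(1/49 + 138)) = -6 + 1/(3*(6763/49)) = -6 + (1/3)*(49/6763) = -6 + 49/20289 = -121685/20289 ≈ -5.9976)
(o(f) + J)**2 = (7 - 121685/20289)**2 = (20338/20289)**2 = 413634244/411643521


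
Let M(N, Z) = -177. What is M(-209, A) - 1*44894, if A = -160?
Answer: -45071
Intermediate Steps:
M(-209, A) - 1*44894 = -177 - 1*44894 = -177 - 44894 = -45071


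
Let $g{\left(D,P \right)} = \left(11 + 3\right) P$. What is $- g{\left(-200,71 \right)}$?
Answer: $-994$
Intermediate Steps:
$g{\left(D,P \right)} = 14 P$
$- g{\left(-200,71 \right)} = - 14 \cdot 71 = \left(-1\right) 994 = -994$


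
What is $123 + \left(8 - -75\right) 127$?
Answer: $10664$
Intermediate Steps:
$123 + \left(8 - -75\right) 127 = 123 + \left(8 + 75\right) 127 = 123 + 83 \cdot 127 = 123 + 10541 = 10664$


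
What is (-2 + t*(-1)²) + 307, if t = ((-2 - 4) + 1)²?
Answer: 330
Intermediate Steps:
t = 25 (t = (-6 + 1)² = (-5)² = 25)
(-2 + t*(-1)²) + 307 = (-2 + 25*(-1)²) + 307 = (-2 + 25*1) + 307 = (-2 + 25) + 307 = 23 + 307 = 330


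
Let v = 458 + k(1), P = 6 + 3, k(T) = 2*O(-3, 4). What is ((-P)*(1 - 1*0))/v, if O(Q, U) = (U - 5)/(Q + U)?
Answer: -3/152 ≈ -0.019737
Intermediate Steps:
O(Q, U) = (-5 + U)/(Q + U)
k(T) = -2 (k(T) = 2*((-5 + 4)/(-3 + 4)) = 2*(-1/1) = 2*(1*(-1)) = 2*(-1) = -2)
P = 9
v = 456 (v = 458 - 2 = 456)
((-P)*(1 - 1*0))/v = ((-1*9)*(1 - 1*0))/456 = -9*(1 + 0)*(1/456) = -9*1*(1/456) = -9*1/456 = -3/152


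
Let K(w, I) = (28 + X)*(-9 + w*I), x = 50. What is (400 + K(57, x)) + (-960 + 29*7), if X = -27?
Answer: 2484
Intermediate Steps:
K(w, I) = -9 + I*w (K(w, I) = (28 - 27)*(-9 + w*I) = 1*(-9 + I*w) = -9 + I*w)
(400 + K(57, x)) + (-960 + 29*7) = (400 + (-9 + 50*57)) + (-960 + 29*7) = (400 + (-9 + 2850)) + (-960 + 203) = (400 + 2841) - 757 = 3241 - 757 = 2484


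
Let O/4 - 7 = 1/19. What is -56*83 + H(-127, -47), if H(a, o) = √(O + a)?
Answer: -4648 + I*√35663/19 ≈ -4648.0 + 9.9393*I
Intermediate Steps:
O = 536/19 (O = 28 + 4/19 = 536/19 ≈ 28.211)
H(a, o) = √(536/19 + a)
-56*83 + H(-127, -47) = -56*83 + √(10184 + 361*(-127))/19 = -4648 + √(10184 - 45847)/19 = -4648 + √(-35663)/19 = -4648 + (I*√35663)/19 = -4648 + I*√35663/19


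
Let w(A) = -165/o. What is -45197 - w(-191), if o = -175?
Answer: -1581928/35 ≈ -45198.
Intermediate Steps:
w(A) = 33/35 (w(A) = -165/(-175) = -165*(-1/175) = 33/35)
-45197 - w(-191) = -45197 - 1*33/35 = -45197 - 33/35 = -1581928/35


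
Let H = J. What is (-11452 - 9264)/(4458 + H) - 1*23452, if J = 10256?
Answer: -172546722/7357 ≈ -23453.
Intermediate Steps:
H = 10256
(-11452 - 9264)/(4458 + H) - 1*23452 = (-11452 - 9264)/(4458 + 10256) - 1*23452 = -20716/14714 - 23452 = -20716*1/14714 - 23452 = -10358/7357 - 23452 = -172546722/7357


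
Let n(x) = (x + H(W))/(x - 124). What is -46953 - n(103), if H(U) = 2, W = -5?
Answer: -46948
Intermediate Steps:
n(x) = (2 + x)/(-124 + x) (n(x) = (x + 2)/(x - 124) = (2 + x)/(-124 + x))
-46953 - n(103) = -46953 - (2 + 103)/(-124 + 103) = -46953 - 105/(-21) = -46953 - (-1)*105/21 = -46953 - 1*(-5) = -46953 + 5 = -46948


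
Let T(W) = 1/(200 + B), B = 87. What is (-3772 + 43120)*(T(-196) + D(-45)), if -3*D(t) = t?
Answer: 169432488/287 ≈ 5.9036e+5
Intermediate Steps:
D(t) = -t/3
T(W) = 1/287 (T(W) = 1/(200 + 87) = 1/287)
(-3772 + 43120)*(T(-196) + D(-45)) = (-3772 + 43120)*(1/287 - ⅓*(-45)) = 39348*(1/287 + 15) = 39348*(4306/287) = 169432488/287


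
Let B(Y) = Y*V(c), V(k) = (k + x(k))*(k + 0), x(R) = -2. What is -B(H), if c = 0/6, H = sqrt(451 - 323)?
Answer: 0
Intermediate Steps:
H = 8*sqrt(2) (H = sqrt(128) = 8*sqrt(2) ≈ 11.314)
c = 0 (c = 0*(1/6) = 0)
V(k) = k*(-2 + k) (V(k) = (k - 2)*(k + 0) = (-2 + k)*k = k*(-2 + k))
B(Y) = 0 (B(Y) = Y*(0*(-2 + 0)) = Y*(0*(-2)) = Y*0 = 0)
-B(H) = -1*0 = 0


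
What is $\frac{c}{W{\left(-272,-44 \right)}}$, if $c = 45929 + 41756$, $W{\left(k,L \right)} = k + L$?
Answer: $- \frac{87685}{316} \approx -277.48$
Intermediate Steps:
$W{\left(k,L \right)} = L + k$
$c = 87685$
$\frac{c}{W{\left(-272,-44 \right)}} = \frac{87685}{-44 - 272} = \frac{87685}{-316} = 87685 \left(- \frac{1}{316}\right) = - \frac{87685}{316}$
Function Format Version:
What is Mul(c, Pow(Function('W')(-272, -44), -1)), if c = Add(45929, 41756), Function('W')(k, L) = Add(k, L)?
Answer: Rational(-87685, 316) ≈ -277.48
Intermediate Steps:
Function('W')(k, L) = Add(L, k)
c = 87685
Mul(c, Pow(Function('W')(-272, -44), -1)) = Mul(87685, Pow(Add(-44, -272), -1)) = Mul(87685, Pow(-316, -1)) = Mul(87685, Rational(-1, 316)) = Rational(-87685, 316)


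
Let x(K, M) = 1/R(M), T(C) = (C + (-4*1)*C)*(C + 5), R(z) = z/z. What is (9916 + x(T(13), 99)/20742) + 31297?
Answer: 854840047/20742 ≈ 41213.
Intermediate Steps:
R(z) = 1
T(C) = -3*C*(5 + C) (T(C) = (C - 4*C)*(5 + C) = (-3*C)*(5 + C) = -3*C*(5 + C))
x(K, M) = 1 (x(K, M) = 1/1 = 1)
(9916 + x(T(13), 99)/20742) + 31297 = (9916 + 1/20742) + 31297 = 205677673/20742 + 31297 = 854840047/20742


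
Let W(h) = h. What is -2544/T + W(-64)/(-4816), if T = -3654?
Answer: 18580/26187 ≈ 0.70951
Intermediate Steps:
-2544/T + W(-64)/(-4816) = -2544/(-3654) - 64/(-4816) = -2544*(-1/3654) - 64*(-1/4816) = 424/609 + 4/301 = 18580/26187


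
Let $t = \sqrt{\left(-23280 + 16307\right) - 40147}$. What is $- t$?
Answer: $- 4 i \sqrt{2945} \approx - 217.07 i$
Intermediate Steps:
$t = 4 i \sqrt{2945}$ ($t = \sqrt{-6973 - 40147} = \sqrt{-47120} = 4 i \sqrt{2945} \approx 217.07 i$)
$- t = - 4 i \sqrt{2945}$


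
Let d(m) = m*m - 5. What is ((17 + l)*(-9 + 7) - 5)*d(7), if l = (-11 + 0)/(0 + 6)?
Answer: -4664/3 ≈ -1554.7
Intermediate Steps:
l = -11/6 ≈ -1.8333
d(m) = -5 + m**2 (d(m) = m**2 - 5 = -5 + m**2)
((17 + l)*(-9 + 7) - 5)*d(7) = ((17 - 11/6)*(-9 + 7) - 5)*(-5 + 7**2) = ((91/6)*(-2) - 5)*(-5 + 49) = (-91/3 - 5)*44 = -106/3*44 = -4664/3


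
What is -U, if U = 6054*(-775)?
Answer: 4691850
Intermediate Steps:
U = -4691850
-U = -1*(-4691850) = 4691850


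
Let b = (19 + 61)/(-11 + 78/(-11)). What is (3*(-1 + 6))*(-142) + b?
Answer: -424750/199 ≈ -2134.4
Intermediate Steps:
b = -880/199 (b = 80/(-11 + 78*(-1/11)) = 80/(-11 - 78/11) = 80/(-199/11) = 80*(-11/199) = -880/199 ≈ -4.4221)
(3*(-1 + 6))*(-142) + b = (3*(-1 + 6))*(-142) - 880/199 = (3*5)*(-142) - 880/199 = 15*(-142) - 880/199 = -2130 - 880/199 = -424750/199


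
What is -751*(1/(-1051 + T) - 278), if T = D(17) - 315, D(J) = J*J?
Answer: 224854657/1077 ≈ 2.0878e+5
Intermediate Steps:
D(J) = J**2
T = -26 (T = 17**2 - 315 = 289 - 315 = -26)
-751*(1/(-1051 + T) - 278) = -751*(1/(-1051 - 26) - 278) = -751*(1/(-1077) - 278) = -751*(-1/1077 - 278) = -751*(-299407/1077) = 224854657/1077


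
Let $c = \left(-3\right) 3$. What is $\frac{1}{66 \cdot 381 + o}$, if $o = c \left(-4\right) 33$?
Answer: $\frac{1}{26334} \approx 3.7974 \cdot 10^{-5}$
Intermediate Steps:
$c = -9$
$o = 1188$ ($o = \left(-9\right) \left(-4\right) 33 = 36 \cdot 33 = 1188$)
$\frac{1}{66 \cdot 381 + o} = \frac{1}{66 \cdot 381 + 1188} = \frac{1}{25146 + 1188} = \frac{1}{26334}$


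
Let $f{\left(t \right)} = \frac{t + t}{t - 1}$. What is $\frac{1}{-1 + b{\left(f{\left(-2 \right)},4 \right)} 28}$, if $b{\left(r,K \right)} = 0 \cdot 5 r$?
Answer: $-1$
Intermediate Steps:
$f{\left(t \right)} = \frac{2 t}{-1 + t}$
$b{\left(r,K \right)} = 0$ ($b{\left(r,K \right)} = 0 r = 0$)
$\frac{1}{-1 + b{\left(f{\left(-2 \right)},4 \right)} 28} = \frac{1}{-1 + 0 \cdot 28} = \frac{1}{-1 + 0} = \frac{1}{-1} = -1$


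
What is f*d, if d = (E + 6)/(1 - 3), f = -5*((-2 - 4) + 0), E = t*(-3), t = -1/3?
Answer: -105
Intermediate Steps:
t = -⅓ (t = -1*⅓ = -⅓ ≈ -0.33333)
E = 1 (E = -⅓*(-3) = 1)
f = 30 (f = -5*(-6 + 0) = -5*(-6) = 30)
d = -7/2 (d = (1 + 6)/(1 - 3) = 7/(-2) = 7*(-½) = -7/2 ≈ -3.5000)
f*d = 30*(-7/2) = -105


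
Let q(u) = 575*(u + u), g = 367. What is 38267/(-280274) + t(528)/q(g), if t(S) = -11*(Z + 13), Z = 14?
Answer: -4058457182/29572410425 ≈ -0.13724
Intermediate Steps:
q(u) = 1150*u (q(u) = 575*(2*u) = 1150*u)
t(S) = -297 (t(S) = -11*(14 + 13) = -11*27 = -297)
38267/(-280274) + t(528)/q(g) = 38267/(-280274) - 297/(1150*367) = 38267*(-1/280274) - 297/422050 = -38267/280274 - 297*1/422050 = -38267/280274 - 297/422050 = -4058457182/29572410425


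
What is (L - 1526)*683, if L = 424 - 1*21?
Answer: -767009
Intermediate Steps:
L = 403 (L = 424 - 21 = 403)
(L - 1526)*683 = (403 - 1526)*683 = -1123*683 = -767009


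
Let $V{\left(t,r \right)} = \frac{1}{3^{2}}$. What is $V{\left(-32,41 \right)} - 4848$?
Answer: $- \frac{43631}{9} \approx -4847.9$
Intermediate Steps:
$V{\left(t,r \right)} = \frac{1}{9}$
$V{\left(-32,41 \right)} - 4848 = \frac{1}{9} - 4848 = - \frac{43631}{9}$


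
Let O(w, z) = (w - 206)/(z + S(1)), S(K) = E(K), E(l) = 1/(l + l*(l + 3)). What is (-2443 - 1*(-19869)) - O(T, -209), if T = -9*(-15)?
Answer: 18192389/1044 ≈ 17426.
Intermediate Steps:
T = 135
E(l) = 1/(l + l*(3 + l))
S(K) = 1/(K*(4 + K))
O(w, z) = (-206 + w)/(⅕ + z) (O(w, z) = (w - 206)/(z + 1/(1*(4 + 1))) = (-206 + w)/(z + 1/5) = (-206 + w)/(z + 1*(⅕)) = (-206 + w)/(z + ⅕) = (-206 + w)/(⅕ + z))
(-2443 - 1*(-19869)) - O(T, -209) = (-2443 - 1*(-19869)) - 5*(-206 + 135)/(1 + 5*(-209)) = (-2443 + 19869) - 5*(-71)/(1 - 1045) = 17426 - 5*(-71)/(-1044) = 17426 - 5*(-1)*(-71)/1044 = 17426 - 1*355/1044 = 17426 - 355/1044 = 18192389/1044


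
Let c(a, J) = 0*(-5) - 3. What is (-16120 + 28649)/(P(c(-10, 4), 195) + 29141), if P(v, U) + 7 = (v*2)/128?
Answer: 801856/1864573 ≈ 0.43005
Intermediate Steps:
c(a, J) = -3 (c(a, J) = 0 - 3 = -3)
P(v, U) = -7 + v/64 (P(v, U) = -7 + (v*2)/128 = -7 + (2*v)*(1/128) = -7 + v/64)
(-16120 + 28649)/(P(c(-10, 4), 195) + 29141) = (-16120 + 28649)/((-7 + (1/64)*(-3)) + 29141) = 12529/((-7 - 3/64) + 29141) = 12529/(-451/64 + 29141) = 12529/(1864573/64) = 12529*(64/1864573) = 801856/1864573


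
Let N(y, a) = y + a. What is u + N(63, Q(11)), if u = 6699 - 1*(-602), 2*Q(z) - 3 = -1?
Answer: 7365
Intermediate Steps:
Q(z) = 1 (Q(z) = 3/2 + (1/2)*(-1) = 3/2 - 1/2 = 1)
u = 7301 (u = 6699 + 602 = 7301)
N(y, a) = a + y
u + N(63, Q(11)) = 7301 + (1 + 63) = 7301 + 64 = 7365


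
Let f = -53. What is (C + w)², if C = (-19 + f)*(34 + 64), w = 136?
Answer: 47886400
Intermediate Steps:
C = -7056 (C = (-19 - 53)*(34 + 64) = -72*98 = -7056)
(C + w)² = (-7056 + 136)² = (-6920)² = 47886400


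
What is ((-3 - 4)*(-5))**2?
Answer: 1225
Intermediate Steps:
((-3 - 4)*(-5))**2 = (-7*(-5))**2 = 35**2 = 1225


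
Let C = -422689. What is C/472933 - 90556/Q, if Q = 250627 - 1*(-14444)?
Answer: -154869516667/125360823243 ≈ -1.2354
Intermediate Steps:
Q = 265071 (Q = 250627 + 14444 = 265071)
C/472933 - 90556/Q = -422689/472933 - 90556/265071 = -154869516667/125360823243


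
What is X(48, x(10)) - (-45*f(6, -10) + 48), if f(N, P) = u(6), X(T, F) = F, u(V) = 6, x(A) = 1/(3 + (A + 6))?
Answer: 4219/19 ≈ 222.05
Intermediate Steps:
x(A) = 1/(9 + A) (x(A) = 1/(3 + (6 + A)) = 1/(9 + A))
f(N, P) = 6
X(48, x(10)) - (-45*f(6, -10) + 48) = 1/(9 + 10) - (-45*6 + 48) = 1/19 - (-270 + 48) = 1/19 - 1*(-222) = 1/19 + 222 = 4219/19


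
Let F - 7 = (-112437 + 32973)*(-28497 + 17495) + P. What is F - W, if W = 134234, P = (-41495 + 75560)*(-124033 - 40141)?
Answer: -4718458609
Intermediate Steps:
P = -5592587310 (P = 34065*(-164174) = -5592587310)
F = -4718324375 (F = 7 + ((-112437 + 32973)*(-28497 + 17495) - 5592587310) = 7 + (-79464*(-11002) - 5592587310) = 7 + (874262928 - 5592587310) = 7 - 4718324382 = -4718324375)
F - W = -4718324375 - 1*134234 = -4718324375 - 134234 = -4718458609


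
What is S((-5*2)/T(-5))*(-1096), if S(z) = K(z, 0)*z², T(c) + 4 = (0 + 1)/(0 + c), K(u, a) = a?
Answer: 0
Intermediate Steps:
T(c) = -4 + 1/c (T(c) = -4 + (0 + 1)/(0 + c) = -4 + 1/c)
S(z) = 0 (S(z) = 0*z² = 0)
S((-5*2)/T(-5))*(-1096) = 0*(-1096) = 0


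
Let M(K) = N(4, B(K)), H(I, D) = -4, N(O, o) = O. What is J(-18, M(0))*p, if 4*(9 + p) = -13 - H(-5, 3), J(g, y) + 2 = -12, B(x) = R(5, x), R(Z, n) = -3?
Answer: 315/2 ≈ 157.50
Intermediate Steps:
B(x) = -3
M(K) = 4
J(g, y) = -14 (J(g, y) = -2 - 12 = -14)
p = -45/4 (p = -9 + (-13 - 1*(-4))/4 = -9 + (-13 + 4)/4 = -9 + (¼)*(-9) = -9 - 9/4 = -45/4 ≈ -11.250)
J(-18, M(0))*p = -14*(-45/4) = 315/2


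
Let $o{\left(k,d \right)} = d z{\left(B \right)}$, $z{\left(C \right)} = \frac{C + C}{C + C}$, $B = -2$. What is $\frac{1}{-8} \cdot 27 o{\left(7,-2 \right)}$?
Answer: $\frac{27}{4} \approx 6.75$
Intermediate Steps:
$z{\left(C \right)} = 1$ ($z{\left(C \right)} = \frac{2 C}{2 C} = 2 C \frac{1}{2 C} = 1$)
$o{\left(k,d \right)} = d$ ($o{\left(k,d \right)} = d 1 = d$)
$\frac{1}{-8} \cdot 27 o{\left(7,-2 \right)} = \frac{1}{-8} \cdot 27 \left(-2\right) = \left(- \frac{1}{8}\right) 27 \left(-2\right) = \left(- \frac{27}{8}\right) \left(-2\right) = \frac{27}{4}$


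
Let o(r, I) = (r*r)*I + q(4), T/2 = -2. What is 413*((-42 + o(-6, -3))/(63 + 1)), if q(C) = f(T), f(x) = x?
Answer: -31801/32 ≈ -993.78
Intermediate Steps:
T = -4 (T = 2*(-2) = -4)
q(C) = -4
o(r, I) = -4 + I*r² (o(r, I) = (r*r)*I - 4 = r²*I - 4 = I*r² - 4 = -4 + I*r²)
413*((-42 + o(-6, -3))/(63 + 1)) = 413*((-42 + (-4 - 3*(-6)²))/(63 + 1)) = 413*((-42 + (-4 - 3*36))/64) = 413*((-42 + (-4 - 108))*(1/64)) = 413*((-42 - 112)*(1/64)) = 413*(-154*1/64) = 413*(-77/32) = -31801/32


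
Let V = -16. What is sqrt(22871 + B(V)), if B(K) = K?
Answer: sqrt(22855) ≈ 151.18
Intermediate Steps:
sqrt(22871 + B(V)) = sqrt(22871 - 16) = sqrt(22855)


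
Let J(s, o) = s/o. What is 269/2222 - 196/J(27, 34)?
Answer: -14800145/59994 ≈ -246.69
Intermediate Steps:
269/2222 - 196/J(27, 34) = 269/2222 - 196/(27/34) = 269*(1/2222) - 196/(27*(1/34)) = 269/2222 - 196/27/34 = 269/2222 - 196*34/27 = 269/2222 - 6664/27 = -14800145/59994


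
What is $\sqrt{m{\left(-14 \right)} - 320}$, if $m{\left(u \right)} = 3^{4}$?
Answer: $i \sqrt{239} \approx 15.46 i$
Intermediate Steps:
$m{\left(u \right)} = 81$
$\sqrt{m{\left(-14 \right)} - 320} = \sqrt{81 - 320} = \sqrt{-239} = i \sqrt{239}$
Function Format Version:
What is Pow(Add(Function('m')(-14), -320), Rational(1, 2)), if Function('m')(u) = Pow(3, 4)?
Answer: Mul(I, Pow(239, Rational(1, 2))) ≈ Mul(15.460, I)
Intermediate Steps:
Function('m')(u) = 81
Pow(Add(Function('m')(-14), -320), Rational(1, 2)) = Pow(Add(81, -320), Rational(1, 2)) = Pow(-239, Rational(1, 2)) = Mul(I, Pow(239, Rational(1, 2)))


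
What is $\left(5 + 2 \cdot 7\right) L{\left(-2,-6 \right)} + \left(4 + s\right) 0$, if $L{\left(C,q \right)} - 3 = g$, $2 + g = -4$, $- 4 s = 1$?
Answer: $-57$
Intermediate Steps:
$s = - \frac{1}{4}$ ($s = \left(- \frac{1}{4}\right) 1 = - \frac{1}{4} \approx -0.25$)
$g = -6$ ($g = -2 - 4 = -6$)
$L{\left(C,q \right)} = -3$ ($L{\left(C,q \right)} = 3 - 6 = -3$)
$\left(5 + 2 \cdot 7\right) L{\left(-2,-6 \right)} + \left(4 + s\right) 0 = \left(5 + 2 \cdot 7\right) \left(-3\right) + \left(4 - \frac{1}{4}\right) 0 = \left(5 + 14\right) \left(-3\right) + \frac{15}{4} \cdot 0 = 19 \left(-3\right) + 0 = -57 + 0 = -57$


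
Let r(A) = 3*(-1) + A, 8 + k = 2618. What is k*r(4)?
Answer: 2610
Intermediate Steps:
k = 2610 (k = -8 + 2618 = 2610)
r(A) = -3 + A
k*r(4) = 2610*(-3 + 4) = 2610*1 = 2610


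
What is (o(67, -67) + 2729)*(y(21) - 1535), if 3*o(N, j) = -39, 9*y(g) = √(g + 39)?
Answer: -4169060 + 5432*√15/9 ≈ -4.1667e+6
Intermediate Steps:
y(g) = √(39 + g)/9 (y(g) = √(g + 39)/9 = √(39 + g)/9)
o(N, j) = -13 (o(N, j) = (⅓)*(-39) = -13)
(o(67, -67) + 2729)*(y(21) - 1535) = (-13 + 2729)*(√(39 + 21)/9 - 1535) = 2716*(√60/9 - 1535) = 2716*((2*√15)/9 - 1535) = 2716*(2*√15/9 - 1535) = 2716*(-1535 + 2*√15/9) = -4169060 + 5432*√15/9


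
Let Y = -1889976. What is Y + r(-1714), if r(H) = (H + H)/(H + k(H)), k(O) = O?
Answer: -1889975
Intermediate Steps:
r(H) = 1 (r(H) = (H + H)/(H + H) = (2*H)/((2*H)) = (2*H)*(1/(2*H)) = 1)
Y + r(-1714) = -1889976 + 1 = -1889975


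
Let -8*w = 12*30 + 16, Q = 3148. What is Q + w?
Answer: 3101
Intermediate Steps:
w = -47 (w = -(12*30 + 16)/8 = -(360 + 16)/8 = -1/8*376 = -47)
Q + w = 3148 - 47 = 3101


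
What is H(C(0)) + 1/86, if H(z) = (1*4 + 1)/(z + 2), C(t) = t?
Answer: 108/43 ≈ 2.5116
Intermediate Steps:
H(z) = 5/(2 + z) (H(z) = (4 + 1)/(2 + z) = 5/(2 + z))
H(C(0)) + 1/86 = 5/(2 + 0) + 1/86 = 5/2 + 1/86 = 108/43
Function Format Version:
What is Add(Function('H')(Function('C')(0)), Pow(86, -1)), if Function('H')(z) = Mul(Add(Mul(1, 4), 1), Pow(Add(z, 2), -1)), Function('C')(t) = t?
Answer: Rational(108, 43) ≈ 2.5116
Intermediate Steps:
Function('H')(z) = Mul(5, Pow(Add(2, z), -1)) (Function('H')(z) = Mul(Add(4, 1), Pow(Add(2, z), -1)) = Mul(5, Pow(Add(2, z), -1)))
Add(Function('H')(Function('C')(0)), Pow(86, -1)) = Add(Mul(5, Pow(Add(2, 0), -1)), Pow(86, -1)) = Add(Mul(5, Pow(2, -1)), Rational(1, 86)) = Add(Mul(5, Rational(1, 2)), Rational(1, 86)) = Add(Rational(5, 2), Rational(1, 86)) = Rational(108, 43)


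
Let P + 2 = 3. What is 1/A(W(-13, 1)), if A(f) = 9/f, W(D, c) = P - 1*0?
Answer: ⅑ ≈ 0.11111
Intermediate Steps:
P = 1 (P = -2 + 3 = 1)
W(D, c) = 1 (W(D, c) = 1 - 1*0 = 1 + 0 = 1)
1/A(W(-13, 1)) = 1/(9/1) = 1/(9*1) = 1/9 = ⅑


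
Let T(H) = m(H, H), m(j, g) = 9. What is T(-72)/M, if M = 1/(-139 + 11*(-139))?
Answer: -15012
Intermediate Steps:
M = -1/1668 (M = 1/(-139 - 1529) = 1/(-1668) = -1/1668 ≈ -0.00059952)
T(H) = 9
T(-72)/M = 9/(-1/1668) = 9*(-1668) = -15012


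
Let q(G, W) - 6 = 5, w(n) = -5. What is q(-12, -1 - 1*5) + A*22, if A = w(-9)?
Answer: -99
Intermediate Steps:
A = -5
q(G, W) = 11 (q(G, W) = 6 + 5 = 11)
q(-12, -1 - 1*5) + A*22 = 11 - 5*22 = 11 - 110 = -99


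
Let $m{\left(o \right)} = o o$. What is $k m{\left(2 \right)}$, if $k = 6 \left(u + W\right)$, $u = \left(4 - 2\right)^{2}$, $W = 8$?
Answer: $288$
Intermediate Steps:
$u = 4$ ($u = 2^{2} = 4$)
$m{\left(o \right)} = o^{2}$
$k = 72$ ($k = 6 \left(4 + 8\right) = 6 \cdot 12 = 72$)
$k m{\left(2 \right)} = 72 \cdot 2^{2} = 72 \cdot 4 = 288$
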